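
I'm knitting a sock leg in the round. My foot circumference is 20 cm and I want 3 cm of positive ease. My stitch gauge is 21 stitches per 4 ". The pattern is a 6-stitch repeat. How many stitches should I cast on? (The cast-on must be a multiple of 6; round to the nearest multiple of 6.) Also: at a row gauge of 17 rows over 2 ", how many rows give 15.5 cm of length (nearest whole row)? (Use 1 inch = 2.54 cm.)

Cast on 48 stitches; work 52 rows.

Finished = 20 + 3 = 23 cm.
23 cm × 1/2.54 = 9.06 inches.
21/4 = 5.25 sts per in; 9.06 × 5.25 = 47.54 sts.
Nearest multiple of 6 → 48.
15.5 cm = 6.10 inches; × 8.5 = 51.87 → 52 rows.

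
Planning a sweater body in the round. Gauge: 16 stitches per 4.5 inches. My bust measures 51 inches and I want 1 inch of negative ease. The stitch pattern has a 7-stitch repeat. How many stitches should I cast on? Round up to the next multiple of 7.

Finished = 51 − 1 = 50 inches.
16 / 4.5 = 3.556 sts/in.
50 × 3.556 = 177.78 sts.
Next multiple of 7: 182.

Cast on 182 stitches.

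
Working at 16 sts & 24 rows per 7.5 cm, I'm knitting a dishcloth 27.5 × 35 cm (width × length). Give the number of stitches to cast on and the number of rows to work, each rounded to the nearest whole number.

Stitch gauge = 16/7.5 = 2.133 sts/cm; 27.5 × 2.133 = 58.67 → 59 sts.
Row gauge = 24/7.5 = 3.2 rows/cm; 35 × 3.2 = 112.00 → 112 rows.

Cast on 59 stitches and work 112 rows.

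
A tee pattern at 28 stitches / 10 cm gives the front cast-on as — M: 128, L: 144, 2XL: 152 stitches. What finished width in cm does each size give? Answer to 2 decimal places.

28/10 = 2.8 sts per cm.
M: 128 / 2.8 = 45.714 → 45.71 cm.
L: 144 / 2.8 = 51.429 → 51.43 cm.
2XL: 152 / 2.8 = 54.286 → 54.29 cm.

M 45.71 cm; L 51.43 cm; 2XL 54.29 cm.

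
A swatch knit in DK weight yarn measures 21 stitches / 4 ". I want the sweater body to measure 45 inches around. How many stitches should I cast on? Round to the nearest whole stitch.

21 stitches / 4 in = 5.25 stitches per inch.
45 × 5.25 = 236.25 stitches.
Round to nearest → 236.

236 stitches.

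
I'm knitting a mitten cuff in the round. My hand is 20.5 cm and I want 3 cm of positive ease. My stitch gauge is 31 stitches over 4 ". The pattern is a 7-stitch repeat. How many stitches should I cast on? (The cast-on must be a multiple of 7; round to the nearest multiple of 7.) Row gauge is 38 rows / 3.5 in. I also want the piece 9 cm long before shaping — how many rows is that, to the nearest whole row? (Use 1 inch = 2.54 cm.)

Cast on 70 stitches; work 38 rows.

Finished = 20.5 + 3 = 23.5 cm.
23.5 cm × 1/2.54 = 9.25 inches.
31/4 = 7.75 sts per in; 9.25 × 7.75 = 71.70 sts.
Nearest multiple of 7 → 70.
9 cm = 3.54 inches; × 10.857 = 38.47 → 38 rows.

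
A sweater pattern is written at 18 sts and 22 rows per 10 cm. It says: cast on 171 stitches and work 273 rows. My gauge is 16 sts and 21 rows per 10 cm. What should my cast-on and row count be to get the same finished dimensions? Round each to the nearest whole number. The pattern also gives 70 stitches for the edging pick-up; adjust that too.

Cast on 152 stitches; work 261 rows; edging pick-up 62 stitches.

Stitches: 171 × 16/18 = 152.00 → 152.
Rows: 273 × 21/22 = 260.59 → 261.
edging pick-up: 70 × 16/18 = 62.22 → 62.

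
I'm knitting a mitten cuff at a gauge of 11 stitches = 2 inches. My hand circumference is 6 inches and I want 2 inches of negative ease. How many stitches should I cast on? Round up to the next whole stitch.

Cast on 22 stitches.

Finished = 6 − 2 = 4 in.
11 / 2 = 5.5 sts per inch.
4.00 × 5.5 = 22.00 sts.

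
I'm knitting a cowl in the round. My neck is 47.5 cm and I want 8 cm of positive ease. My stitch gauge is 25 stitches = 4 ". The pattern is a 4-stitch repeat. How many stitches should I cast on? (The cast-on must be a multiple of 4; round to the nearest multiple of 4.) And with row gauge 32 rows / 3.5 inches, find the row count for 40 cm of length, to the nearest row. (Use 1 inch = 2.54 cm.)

Cast on 136 stitches; work 144 rows.

Finished = 47.5 + 8 = 55.5 cm.
55.5 cm × 1/2.54 = 21.85 inches.
25/4 = 6.25 sts per in; 21.85 × 6.25 = 136.56 sts.
Nearest multiple of 4 → 136.
40 cm = 15.75 inches; × 9.143 = 143.98 → 144 rows.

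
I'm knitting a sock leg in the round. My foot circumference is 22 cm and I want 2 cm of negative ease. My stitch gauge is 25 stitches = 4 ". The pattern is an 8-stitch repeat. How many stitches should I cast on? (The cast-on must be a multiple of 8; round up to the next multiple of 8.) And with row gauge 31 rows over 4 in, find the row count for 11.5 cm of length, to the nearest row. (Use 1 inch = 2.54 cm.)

Cast on 56 stitches; work 35 rows.

Finished = 22 − 2 = 20 cm.
20 cm × 1/2.54 = 7.87 inches.
25/4 = 6.25 sts per in; 7.87 × 6.25 = 49.21 sts.
Next multiple of 8 → 56.
11.5 cm = 4.53 inches; × 7.75 = 35.09 → 35 rows.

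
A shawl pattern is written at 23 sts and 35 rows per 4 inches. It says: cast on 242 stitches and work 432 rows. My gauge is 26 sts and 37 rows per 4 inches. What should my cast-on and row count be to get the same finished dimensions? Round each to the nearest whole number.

Stitches: 242 × 26/23 = 273.57 → 274.
Rows: 432 × 37/35 = 456.69 → 457.

Cast on 274 stitches; work 457 rows.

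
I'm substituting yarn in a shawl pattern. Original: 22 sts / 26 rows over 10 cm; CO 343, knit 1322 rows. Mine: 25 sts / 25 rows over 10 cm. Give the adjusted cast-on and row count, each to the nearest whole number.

Cast on 390 stitches; work 1271 rows.

Stitches: 343 × 25/22 = 389.77 → 390.
Rows: 1322 × 25/26 = 1271.15 → 1271.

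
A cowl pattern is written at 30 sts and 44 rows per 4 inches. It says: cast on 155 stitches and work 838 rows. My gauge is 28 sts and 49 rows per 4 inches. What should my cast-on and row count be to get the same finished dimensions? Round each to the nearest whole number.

Cast on 145 stitches; work 933 rows.

Stitches: 155 × 28/30 = 144.67 → 145.
Rows: 838 × 49/44 = 933.23 → 933.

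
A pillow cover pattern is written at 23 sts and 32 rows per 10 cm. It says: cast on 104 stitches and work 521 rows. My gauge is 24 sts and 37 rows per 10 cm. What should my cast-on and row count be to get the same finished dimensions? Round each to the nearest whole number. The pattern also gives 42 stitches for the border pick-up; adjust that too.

Stitches: 104 × 24/23 = 108.52 → 109.
Rows: 521 × 37/32 = 602.41 → 602.
border pick-up: 42 × 24/23 = 43.83 → 44.

Cast on 109 stitches; work 602 rows; border pick-up 44 stitches.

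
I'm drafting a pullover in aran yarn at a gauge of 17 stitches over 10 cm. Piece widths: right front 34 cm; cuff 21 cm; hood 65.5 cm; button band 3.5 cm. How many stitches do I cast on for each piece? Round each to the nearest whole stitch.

Rate = 17/10 = 1.7 sts per cm.
right front: 34 × 1.7 = 57.80 → 58.
cuff: 21 × 1.7 = 35.70 → 36.
hood: 65.5 × 1.7 = 111.35 → 111.
button band: 3.5 × 1.7 = 5.95 → 6.

right front 58; cuff 36; hood 111; button band 6.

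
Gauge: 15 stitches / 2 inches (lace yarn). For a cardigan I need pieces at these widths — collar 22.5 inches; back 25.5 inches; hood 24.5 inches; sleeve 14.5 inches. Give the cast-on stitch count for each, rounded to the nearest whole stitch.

Rate = 15/2 = 7.5 sts per in.
collar: 22.5 × 7.5 = 168.75 → 169.
back: 25.5 × 7.5 = 191.25 → 191.
hood: 24.5 × 7.5 = 183.75 → 184.
sleeve: 14.5 × 7.5 = 108.75 → 109.

collar 169; back 191; hood 184; sleeve 109.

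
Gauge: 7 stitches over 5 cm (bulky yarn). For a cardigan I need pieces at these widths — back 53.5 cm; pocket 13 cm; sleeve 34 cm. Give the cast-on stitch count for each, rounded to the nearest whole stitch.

back 75; pocket 18; sleeve 48.

Rate = 7/5 = 1.4 sts per cm.
back: 53.5 × 1.4 = 74.90 → 75.
pocket: 13 × 1.4 = 18.20 → 18.
sleeve: 34 × 1.4 = 47.60 → 48.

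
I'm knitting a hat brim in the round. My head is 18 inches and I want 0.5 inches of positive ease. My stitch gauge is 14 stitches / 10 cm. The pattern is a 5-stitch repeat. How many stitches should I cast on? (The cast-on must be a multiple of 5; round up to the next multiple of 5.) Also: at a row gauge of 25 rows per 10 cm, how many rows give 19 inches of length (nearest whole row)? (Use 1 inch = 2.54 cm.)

Finished = 18 + 0.5 = 18.5 inches.
18.5 inches × 2.54 = 46.99 cm.
14/10 = 1.4 sts per cm; 46.99 × 1.4 = 65.79 sts.
Next multiple of 5 → 70.
19 inches = 48.26 cm; × 2.5 = 120.65 → 121 rows.

Cast on 70 stitches; work 121 rows.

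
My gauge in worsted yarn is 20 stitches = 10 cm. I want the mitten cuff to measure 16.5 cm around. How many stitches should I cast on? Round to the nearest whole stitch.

20 stitches / 10 cm = 2 stitches per cm.
16.5 × 2 = 33.00 stitches.

CO 33 sts.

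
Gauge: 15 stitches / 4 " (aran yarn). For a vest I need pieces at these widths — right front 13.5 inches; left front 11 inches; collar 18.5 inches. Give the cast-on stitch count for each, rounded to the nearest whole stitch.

Rate = 15/4 = 3.75 sts per in.
right front: 13.5 × 3.75 = 50.62 → 51.
left front: 11 × 3.75 = 41.25 → 41.
collar: 18.5 × 3.75 = 69.38 → 69.

right front 51; left front 41; collar 69.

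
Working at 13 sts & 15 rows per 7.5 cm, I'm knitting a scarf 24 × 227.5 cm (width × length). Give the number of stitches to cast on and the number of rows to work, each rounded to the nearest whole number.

Stitch gauge = 13/7.5 = 1.733 sts/cm; 24 × 1.733 = 41.60 → 42 sts.
Row gauge = 15/7.5 = 2 rows/cm; 227.5 × 2 = 455.00 → 455 rows.

Cast on 42 stitches and work 455 rows.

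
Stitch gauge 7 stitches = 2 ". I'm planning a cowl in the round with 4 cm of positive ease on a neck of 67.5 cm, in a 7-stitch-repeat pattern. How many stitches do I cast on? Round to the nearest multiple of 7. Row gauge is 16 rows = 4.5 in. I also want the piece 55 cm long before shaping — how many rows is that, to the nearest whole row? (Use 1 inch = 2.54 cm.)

Cast on 98 stitches; work 77 rows.

Finished = 67.5 + 4 = 71.5 cm.
71.5 cm × 1/2.54 = 28.15 inches.
7/2 = 3.5 sts per in; 28.15 × 3.5 = 98.52 sts.
Nearest multiple of 7 → 98.
55 cm = 21.65 inches; × 3.556 = 76.99 → 77 rows.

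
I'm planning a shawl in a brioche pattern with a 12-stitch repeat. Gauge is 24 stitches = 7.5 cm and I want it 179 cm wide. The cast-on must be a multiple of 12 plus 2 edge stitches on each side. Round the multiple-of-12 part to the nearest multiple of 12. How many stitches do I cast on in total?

24 / 7.5 = 3.2 sts per cm.
179 × 3.2 = 572.80 sts.
Less 4 edge sts → 568.80 for the repeat.
Nearest multiple of 12: 564.
Add back 4 edge sts → 568.

CO 568 sts.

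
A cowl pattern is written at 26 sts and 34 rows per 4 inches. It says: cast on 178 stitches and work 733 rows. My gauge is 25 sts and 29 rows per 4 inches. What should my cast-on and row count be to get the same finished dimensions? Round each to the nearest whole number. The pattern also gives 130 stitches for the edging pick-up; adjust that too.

Stitches: 178 × 25/26 = 171.15 → 171.
Rows: 733 × 29/34 = 625.21 → 625.
edging pick-up: 130 × 25/26 = 125.00 → 125.

Cast on 171 stitches; work 625 rows; edging pick-up 125 stitches.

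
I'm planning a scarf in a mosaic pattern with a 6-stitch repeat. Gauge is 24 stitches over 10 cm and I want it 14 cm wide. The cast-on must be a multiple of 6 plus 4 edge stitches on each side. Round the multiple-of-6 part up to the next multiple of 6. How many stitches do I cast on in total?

24 / 10 = 2.4 sts per cm.
14 × 2.4 = 33.60 sts.
Less 8 edge sts → 25.60 for the repeat.
Next multiple of 6: 30.
Add back 8 edge sts → 38.

CO 38 sts.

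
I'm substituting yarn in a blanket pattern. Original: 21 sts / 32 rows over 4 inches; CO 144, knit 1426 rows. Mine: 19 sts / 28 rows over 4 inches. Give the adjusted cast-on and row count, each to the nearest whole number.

Cast on 130 stitches; work 1248 rows.

Stitches: 144 × 19/21 = 130.29 → 130.
Rows: 1426 × 28/32 = 1247.75 → 1248.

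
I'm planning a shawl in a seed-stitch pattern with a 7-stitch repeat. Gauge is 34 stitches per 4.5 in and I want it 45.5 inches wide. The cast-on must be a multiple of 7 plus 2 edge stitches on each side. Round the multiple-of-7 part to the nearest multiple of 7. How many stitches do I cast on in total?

Cast on 347 stitches.

34 / 4.5 = 7.556 sts per inch.
45.5 × 7.556 = 343.78 sts.
Less 4 edge sts → 339.78 for the repeat.
Nearest multiple of 7: 343.
Add back 4 edge sts → 347.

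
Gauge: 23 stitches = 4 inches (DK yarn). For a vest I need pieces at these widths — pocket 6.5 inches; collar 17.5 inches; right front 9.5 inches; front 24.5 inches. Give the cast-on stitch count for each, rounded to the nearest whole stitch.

Rate = 23/4 = 5.75 sts per in.
pocket: 6.5 × 5.75 = 37.38 → 37.
collar: 17.5 × 5.75 = 100.62 → 101.
right front: 9.5 × 5.75 = 54.62 → 55.
front: 24.5 × 5.75 = 140.88 → 141.

pocket 37; collar 101; right front 55; front 141.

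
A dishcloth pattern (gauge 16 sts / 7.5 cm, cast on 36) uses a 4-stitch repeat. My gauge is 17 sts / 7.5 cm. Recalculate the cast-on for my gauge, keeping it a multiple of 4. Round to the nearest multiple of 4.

Cast on 40 stitches.

36 × 17 / 16 = 38.25.
Nearest multiple of 4: 40.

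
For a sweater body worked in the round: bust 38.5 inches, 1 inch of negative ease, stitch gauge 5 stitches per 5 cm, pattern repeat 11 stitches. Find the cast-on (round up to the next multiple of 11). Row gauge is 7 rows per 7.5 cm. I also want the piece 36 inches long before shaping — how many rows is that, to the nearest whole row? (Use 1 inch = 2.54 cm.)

Finished = 38.5 − 1 = 37.5 inches.
37.5 inches × 2.54 = 95.25 cm.
5/5 = 1 sts per cm; 95.25 × 1 = 95.25 sts.
Next multiple of 11 → 99.
36 inches = 91.44 cm; × 0.933 = 85.34 → 85 rows.

Cast on 99 stitches; work 85 rows.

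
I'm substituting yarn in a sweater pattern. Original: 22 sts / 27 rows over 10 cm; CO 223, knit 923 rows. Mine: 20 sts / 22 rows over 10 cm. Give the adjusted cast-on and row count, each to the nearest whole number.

Stitches: 223 × 20/22 = 202.73 → 203.
Rows: 923 × 22/27 = 752.07 → 752.

Cast on 203 stitches; work 752 rows.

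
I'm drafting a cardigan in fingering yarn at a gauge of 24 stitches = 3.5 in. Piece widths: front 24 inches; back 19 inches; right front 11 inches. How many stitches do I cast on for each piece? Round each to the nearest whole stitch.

front 165; back 130; right front 75.

Rate = 24/3.5 = 6.857 sts per in.
front: 24 × 6.857 = 164.57 → 165.
back: 19 × 6.857 = 130.29 → 130.
right front: 11 × 6.857 = 75.43 → 75.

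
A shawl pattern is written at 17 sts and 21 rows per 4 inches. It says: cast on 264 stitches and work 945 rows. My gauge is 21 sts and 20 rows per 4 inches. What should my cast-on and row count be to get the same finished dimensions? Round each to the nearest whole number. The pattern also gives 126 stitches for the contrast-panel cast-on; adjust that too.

Cast on 326 stitches; work 900 rows; contrast-panel cast-on 156 stitches.

Stitches: 264 × 21/17 = 326.12 → 326.
Rows: 945 × 20/21 = 900.00 → 900.
contrast-panel cast-on: 126 × 21/17 = 155.65 → 156.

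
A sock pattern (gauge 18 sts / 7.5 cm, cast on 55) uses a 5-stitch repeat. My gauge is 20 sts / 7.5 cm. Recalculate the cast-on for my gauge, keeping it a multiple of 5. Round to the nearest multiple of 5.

55 × 20 / 18 = 61.11.
Nearest multiple of 5: 60.

Cast on 60 stitches.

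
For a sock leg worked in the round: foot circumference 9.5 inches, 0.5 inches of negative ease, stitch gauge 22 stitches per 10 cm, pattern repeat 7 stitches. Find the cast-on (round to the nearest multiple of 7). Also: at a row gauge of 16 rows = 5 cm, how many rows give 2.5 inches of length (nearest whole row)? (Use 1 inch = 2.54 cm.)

Finished = 9.5 − 0.5 = 9 inches.
9 inches × 2.54 = 22.86 cm.
22/10 = 2.2 sts per cm; 22.86 × 2.2 = 50.29 sts.
Nearest multiple of 7 → 49.
2.5 inches = 6.35 cm; × 3.2 = 20.32 → 20 rows.

Cast on 49 stitches; work 20 rows.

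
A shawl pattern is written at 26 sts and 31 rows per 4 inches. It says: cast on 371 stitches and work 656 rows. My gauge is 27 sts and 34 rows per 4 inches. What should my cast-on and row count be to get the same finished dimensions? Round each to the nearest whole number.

Stitches: 371 × 27/26 = 385.27 → 385.
Rows: 656 × 34/31 = 719.48 → 719.

Cast on 385 stitches; work 719 rows.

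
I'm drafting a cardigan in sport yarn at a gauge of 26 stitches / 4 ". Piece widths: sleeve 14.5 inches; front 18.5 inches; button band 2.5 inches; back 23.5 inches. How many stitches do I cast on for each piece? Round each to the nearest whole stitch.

sleeve 94; front 120; button band 16; back 153.

Rate = 26/4 = 6.5 sts per in.
sleeve: 14.5 × 6.5 = 94.25 → 94.
front: 18.5 × 6.5 = 120.25 → 120.
button band: 2.5 × 6.5 = 16.25 → 16.
back: 23.5 × 6.5 = 152.75 → 153.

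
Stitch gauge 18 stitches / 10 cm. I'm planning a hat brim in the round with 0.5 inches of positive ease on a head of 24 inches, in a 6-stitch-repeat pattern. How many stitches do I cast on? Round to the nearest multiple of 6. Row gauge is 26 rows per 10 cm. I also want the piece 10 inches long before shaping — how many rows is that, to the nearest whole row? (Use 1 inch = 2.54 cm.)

Finished = 24 + 0.5 = 24.5 inches.
24.5 inches × 2.54 = 62.23 cm.
18/10 = 1.8 sts per cm; 62.23 × 1.8 = 112.01 sts.
Nearest multiple of 6 → 114.
10 inches = 25.40 cm; × 2.6 = 66.04 → 66 rows.

Cast on 114 stitches; work 66 rows.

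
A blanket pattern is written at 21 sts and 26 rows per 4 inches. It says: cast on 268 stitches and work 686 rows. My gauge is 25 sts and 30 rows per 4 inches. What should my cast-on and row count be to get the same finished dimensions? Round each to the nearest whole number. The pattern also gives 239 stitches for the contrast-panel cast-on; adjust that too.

Stitches: 268 × 25/21 = 319.05 → 319.
Rows: 686 × 30/26 = 791.54 → 792.
contrast-panel cast-on: 239 × 25/21 = 284.52 → 285.

Cast on 319 stitches; work 792 rows; contrast-panel cast-on 285 stitches.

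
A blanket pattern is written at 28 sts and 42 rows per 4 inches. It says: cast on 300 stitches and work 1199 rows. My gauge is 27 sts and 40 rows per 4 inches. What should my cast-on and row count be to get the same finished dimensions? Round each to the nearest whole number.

Cast on 289 stitches; work 1142 rows.

Stitches: 300 × 27/28 = 289.29 → 289.
Rows: 1199 × 40/42 = 1141.90 → 1142.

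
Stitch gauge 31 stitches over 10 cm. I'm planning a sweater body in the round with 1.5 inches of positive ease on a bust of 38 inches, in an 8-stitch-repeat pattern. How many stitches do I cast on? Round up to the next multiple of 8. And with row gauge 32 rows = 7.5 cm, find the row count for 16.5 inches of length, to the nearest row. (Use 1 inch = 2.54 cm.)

Finished = 38 + 1.5 = 39.5 inches.
39.5 inches × 2.54 = 100.33 cm.
31/10 = 3.1 sts per cm; 100.33 × 3.1 = 311.02 sts.
Next multiple of 8 → 312.
16.5 inches = 41.91 cm; × 4.267 = 178.82 → 179 rows.

Cast on 312 stitches; work 179 rows.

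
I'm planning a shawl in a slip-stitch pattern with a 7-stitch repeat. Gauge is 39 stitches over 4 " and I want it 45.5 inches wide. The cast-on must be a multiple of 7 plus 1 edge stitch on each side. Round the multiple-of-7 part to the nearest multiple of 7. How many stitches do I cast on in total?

39 / 4 = 9.75 sts per inch.
45.5 × 9.75 = 443.62 sts.
Less 2 edge sts → 441.62 for the repeat.
Nearest multiple of 7: 441.
Add back 2 edge sts → 443.

443 stitches.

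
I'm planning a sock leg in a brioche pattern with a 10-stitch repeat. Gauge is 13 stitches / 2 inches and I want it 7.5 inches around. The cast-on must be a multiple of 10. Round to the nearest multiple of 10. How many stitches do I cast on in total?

13 / 2 = 6.5 sts per inch.
7.5 × 6.5 = 48.75 sts.
Nearest multiple of 10: 50.

CO 50 sts.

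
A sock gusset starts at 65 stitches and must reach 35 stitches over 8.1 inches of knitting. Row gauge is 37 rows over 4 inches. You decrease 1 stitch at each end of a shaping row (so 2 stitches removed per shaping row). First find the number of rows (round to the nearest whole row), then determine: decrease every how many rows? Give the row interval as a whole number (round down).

Rows = 8.1 × 9.25 = 74.9 → 75 rows.
Stitches to remove: 30 → 15 shaping rows (at 2 st each).
75 / 15 = 5.00 → every 5 rows.

Decrease every 5th row.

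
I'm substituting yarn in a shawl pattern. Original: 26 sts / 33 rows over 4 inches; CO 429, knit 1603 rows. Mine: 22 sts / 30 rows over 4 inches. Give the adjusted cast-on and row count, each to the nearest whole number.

Stitches: 429 × 22/26 = 363.00 → 363.
Rows: 1603 × 30/33 = 1457.27 → 1457.

Cast on 363 stitches; work 1457 rows.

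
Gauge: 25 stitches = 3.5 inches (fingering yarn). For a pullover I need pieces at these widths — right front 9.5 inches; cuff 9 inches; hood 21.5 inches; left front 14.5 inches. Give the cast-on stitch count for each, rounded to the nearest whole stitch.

right front 68; cuff 64; hood 154; left front 104.

Rate = 25/3.5 = 7.143 sts per in.
right front: 9.5 × 7.143 = 67.86 → 68.
cuff: 9 × 7.143 = 64.29 → 64.
hood: 21.5 × 7.143 = 153.57 → 154.
left front: 14.5 × 7.143 = 103.57 → 104.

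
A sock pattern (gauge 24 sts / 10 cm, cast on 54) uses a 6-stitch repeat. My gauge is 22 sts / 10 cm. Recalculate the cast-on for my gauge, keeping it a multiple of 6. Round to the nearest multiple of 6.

CO 48 sts.

54 × 22 / 24 = 49.50.
Nearest multiple of 6: 48.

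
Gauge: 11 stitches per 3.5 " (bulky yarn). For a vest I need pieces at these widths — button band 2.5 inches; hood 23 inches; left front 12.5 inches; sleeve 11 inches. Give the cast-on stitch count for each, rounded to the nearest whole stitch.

button band 8; hood 72; left front 39; sleeve 35.

Rate = 11/3.5 = 3.143 sts per in.
button band: 2.5 × 3.143 = 7.86 → 8.
hood: 23 × 3.143 = 72.29 → 72.
left front: 12.5 × 3.143 = 39.29 → 39.
sleeve: 11 × 3.143 = 34.57 → 35.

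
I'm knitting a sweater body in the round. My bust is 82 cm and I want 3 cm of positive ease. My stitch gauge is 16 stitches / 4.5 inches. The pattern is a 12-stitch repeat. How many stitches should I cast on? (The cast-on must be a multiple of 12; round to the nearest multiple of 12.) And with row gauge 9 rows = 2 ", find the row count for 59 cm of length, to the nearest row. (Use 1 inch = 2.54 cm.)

Cast on 120 stitches; work 105 rows.

Finished = 82 + 3 = 85 cm.
85 cm × 1/2.54 = 33.46 inches.
16/4.5 = 3.556 sts per in; 33.46 × 3.556 = 118.99 sts.
Nearest multiple of 12 → 120.
59 cm = 23.23 inches; × 4.5 = 104.53 → 105 rows.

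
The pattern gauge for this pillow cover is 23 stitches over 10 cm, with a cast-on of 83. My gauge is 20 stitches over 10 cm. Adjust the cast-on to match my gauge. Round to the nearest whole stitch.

Cast on 72 stitches.

Scale factor = 20 / 23 = 0.870.
83 × 20 / 23 = 72.17 sts.
→ 72 sts.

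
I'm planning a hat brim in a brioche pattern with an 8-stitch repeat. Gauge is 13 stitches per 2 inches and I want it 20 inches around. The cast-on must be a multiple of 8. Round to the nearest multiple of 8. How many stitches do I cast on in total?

13 / 2 = 6.5 sts per inch.
20 × 6.5 = 130.00 sts.
Nearest multiple of 8: 128.

CO 128 sts.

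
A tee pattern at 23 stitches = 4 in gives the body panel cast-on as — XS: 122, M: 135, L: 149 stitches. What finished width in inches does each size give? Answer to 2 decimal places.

XS 21.22 inches; M 23.48 inches; L 25.91 inches.

23/4 = 5.75 sts per in.
XS: 122 / 5.75 = 21.217 → 21.22 in.
M: 135 / 5.75 = 23.478 → 23.48 in.
L: 149 / 5.75 = 25.913 → 25.91 in.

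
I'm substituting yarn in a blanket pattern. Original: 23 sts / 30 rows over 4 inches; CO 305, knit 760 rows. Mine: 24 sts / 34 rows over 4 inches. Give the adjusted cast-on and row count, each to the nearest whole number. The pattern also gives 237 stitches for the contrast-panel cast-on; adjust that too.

Cast on 318 stitches; work 861 rows; contrast-panel cast-on 247 stitches.

Stitches: 305 × 24/23 = 318.26 → 318.
Rows: 760 × 34/30 = 861.33 → 861.
contrast-panel cast-on: 237 × 24/23 = 247.30 → 247.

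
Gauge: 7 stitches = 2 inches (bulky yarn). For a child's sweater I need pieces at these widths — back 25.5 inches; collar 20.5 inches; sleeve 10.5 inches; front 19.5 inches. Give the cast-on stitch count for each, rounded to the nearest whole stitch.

back 89; collar 72; sleeve 37; front 68.

Rate = 7/2 = 3.5 sts per in.
back: 25.5 × 3.5 = 89.25 → 89.
collar: 20.5 × 3.5 = 71.75 → 72.
sleeve: 10.5 × 3.5 = 36.75 → 37.
front: 19.5 × 3.5 = 68.25 → 68.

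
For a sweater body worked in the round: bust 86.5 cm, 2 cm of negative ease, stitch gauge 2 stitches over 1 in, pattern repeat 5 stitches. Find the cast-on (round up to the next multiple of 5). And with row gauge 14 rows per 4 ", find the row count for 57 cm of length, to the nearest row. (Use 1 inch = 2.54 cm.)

Cast on 70 stitches; work 79 rows.

Finished = 86.5 − 2 = 84.5 cm.
84.5 cm × 1/2.54 = 33.27 inches.
2/1 = 2 sts per in; 33.27 × 2 = 66.54 sts.
Next multiple of 5 → 70.
57 cm = 22.44 inches; × 3.5 = 78.54 → 79 rows.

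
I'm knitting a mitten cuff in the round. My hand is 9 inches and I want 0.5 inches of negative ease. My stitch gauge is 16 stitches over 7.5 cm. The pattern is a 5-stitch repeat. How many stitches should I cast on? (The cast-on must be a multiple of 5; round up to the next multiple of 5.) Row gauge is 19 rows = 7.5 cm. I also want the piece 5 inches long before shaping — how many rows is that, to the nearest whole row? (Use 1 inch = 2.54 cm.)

Cast on 50 stitches; work 32 rows.

Finished = 9 − 0.5 = 8.5 inches.
8.5 inches × 2.54 = 21.59 cm.
16/7.5 = 2.133 sts per cm; 21.59 × 2.133 = 46.06 sts.
Next multiple of 5 → 50.
5 inches = 12.70 cm; × 2.533 = 32.17 → 32 rows.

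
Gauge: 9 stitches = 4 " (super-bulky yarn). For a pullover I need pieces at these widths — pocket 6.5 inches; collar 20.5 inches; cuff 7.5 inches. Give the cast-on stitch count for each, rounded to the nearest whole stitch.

pocket 15; collar 46; cuff 17.

Rate = 9/4 = 2.25 sts per in.
pocket: 6.5 × 2.25 = 14.62 → 15.
collar: 20.5 × 2.25 = 46.12 → 46.
cuff: 7.5 × 2.25 = 16.88 → 17.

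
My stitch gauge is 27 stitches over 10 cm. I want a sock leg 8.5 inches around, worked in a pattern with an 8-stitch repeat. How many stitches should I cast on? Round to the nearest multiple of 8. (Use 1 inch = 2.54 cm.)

8.5 in = 8.5 × 2.54 = 21.59 cm.
27 / 10 = 2.7 sts/cm.
21.59 × 2.7 = 58.29 sts.
→ 56.

CO 56 sts.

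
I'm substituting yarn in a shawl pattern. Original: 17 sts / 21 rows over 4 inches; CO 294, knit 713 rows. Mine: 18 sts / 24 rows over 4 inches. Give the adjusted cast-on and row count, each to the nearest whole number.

Stitches: 294 × 18/17 = 311.29 → 311.
Rows: 713 × 24/21 = 814.86 → 815.

Cast on 311 stitches; work 815 rows.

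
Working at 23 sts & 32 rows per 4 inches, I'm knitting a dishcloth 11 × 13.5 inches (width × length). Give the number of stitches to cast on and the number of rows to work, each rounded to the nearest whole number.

Stitch gauge = 23/4 = 5.75 sts/in; 11 × 5.75 = 63.25 → 63 sts.
Row gauge = 32/4 = 8 rows/in; 13.5 × 8 = 108.00 → 108 rows.

Cast on 63 stitches and work 108 rows.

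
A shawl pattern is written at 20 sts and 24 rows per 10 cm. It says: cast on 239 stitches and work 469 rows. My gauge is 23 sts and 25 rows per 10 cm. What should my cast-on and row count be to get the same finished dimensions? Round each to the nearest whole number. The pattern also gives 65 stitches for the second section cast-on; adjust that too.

Stitches: 239 × 23/20 = 274.85 → 275.
Rows: 469 × 25/24 = 488.54 → 489.
second section cast-on: 65 × 23/20 = 74.75 → 75.

Cast on 275 stitches; work 489 rows; second section cast-on 75 stitches.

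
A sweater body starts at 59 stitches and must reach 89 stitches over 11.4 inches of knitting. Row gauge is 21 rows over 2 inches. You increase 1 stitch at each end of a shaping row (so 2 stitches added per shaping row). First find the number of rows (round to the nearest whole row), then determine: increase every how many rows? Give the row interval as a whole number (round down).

Increase every 8th row.

Rows = 11.4 × 10.5 = 119.7 → 120 rows.
Stitches to add: 30 → 15 shaping rows (at 2 st each).
120 / 15 = 8.00 → every 8 rows.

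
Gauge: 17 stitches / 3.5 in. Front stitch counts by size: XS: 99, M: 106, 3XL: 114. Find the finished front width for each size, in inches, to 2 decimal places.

XS 20.38 inches; M 21.82 inches; 3XL 23.47 inches.

17/3.5 = 4.857 sts per in.
XS: 99 / 4.857 = 20.382 → 20.38 in.
M: 106 / 4.857 = 21.824 → 21.82 in.
3XL: 114 / 4.857 = 23.471 → 23.47 in.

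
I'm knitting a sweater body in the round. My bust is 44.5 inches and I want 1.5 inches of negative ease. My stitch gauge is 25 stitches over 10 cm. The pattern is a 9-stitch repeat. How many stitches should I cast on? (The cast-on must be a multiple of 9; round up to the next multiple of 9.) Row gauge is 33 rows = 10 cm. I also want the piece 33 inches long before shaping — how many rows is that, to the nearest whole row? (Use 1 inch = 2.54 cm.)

Cast on 279 stitches; work 277 rows.

Finished = 44.5 − 1.5 = 43 inches.
43 inches × 2.54 = 109.22 cm.
25/10 = 2.5 sts per cm; 109.22 × 2.5 = 273.05 sts.
Next multiple of 9 → 279.
33 inches = 83.82 cm; × 3.3 = 276.61 → 277 rows.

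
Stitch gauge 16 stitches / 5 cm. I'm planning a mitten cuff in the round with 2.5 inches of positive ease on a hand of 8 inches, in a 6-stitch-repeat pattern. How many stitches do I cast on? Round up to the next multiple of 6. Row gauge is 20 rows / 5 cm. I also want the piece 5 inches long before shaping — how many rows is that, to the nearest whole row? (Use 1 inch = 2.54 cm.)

Cast on 90 stitches; work 51 rows.

Finished = 8 + 2.5 = 10.5 inches.
10.5 inches × 2.54 = 26.67 cm.
16/5 = 3.2 sts per cm; 26.67 × 3.2 = 85.34 sts.
Next multiple of 6 → 90.
5 inches = 12.70 cm; × 4 = 50.80 → 51 rows.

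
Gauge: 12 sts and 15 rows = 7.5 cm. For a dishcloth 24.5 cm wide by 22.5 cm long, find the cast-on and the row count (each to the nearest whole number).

Stitch gauge = 12/7.5 = 1.6 sts/cm; 24.5 × 1.6 = 39.20 → 39 sts.
Row gauge = 15/7.5 = 2 rows/cm; 22.5 × 2 = 45.00 → 45 rows.

Cast on 39 stitches and work 45 rows.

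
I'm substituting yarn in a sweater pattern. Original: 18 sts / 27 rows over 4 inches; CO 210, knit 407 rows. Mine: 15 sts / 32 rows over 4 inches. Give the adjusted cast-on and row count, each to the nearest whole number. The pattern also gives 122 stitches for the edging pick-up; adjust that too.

Stitches: 210 × 15/18 = 175.00 → 175.
Rows: 407 × 32/27 = 482.37 → 482.
edging pick-up: 122 × 15/18 = 101.67 → 102.

Cast on 175 stitches; work 482 rows; edging pick-up 102 stitches.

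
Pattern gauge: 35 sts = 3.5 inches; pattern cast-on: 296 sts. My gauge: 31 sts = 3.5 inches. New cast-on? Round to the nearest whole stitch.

Scale factor = 31 / 35 = 0.886.
296 × 31 / 35 = 262.17 sts.
→ 262 sts.

Cast on 262 stitches.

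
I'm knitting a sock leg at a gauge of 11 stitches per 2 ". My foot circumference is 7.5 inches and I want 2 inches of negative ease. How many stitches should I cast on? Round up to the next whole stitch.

Finished = 7.5 − 2 = 5.5 in.
11 / 2 = 5.5 sts per inch.
5.50 × 5.5 = 30.25 sts.
→ 31 sts.

Cast on 31 stitches.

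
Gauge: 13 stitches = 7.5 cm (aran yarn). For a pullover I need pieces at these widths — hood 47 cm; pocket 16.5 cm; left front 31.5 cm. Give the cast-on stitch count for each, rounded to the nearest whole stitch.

Rate = 13/7.5 = 1.733 sts per cm.
hood: 47 × 1.733 = 81.47 → 81.
pocket: 16.5 × 1.733 = 28.60 → 29.
left front: 31.5 × 1.733 = 54.60 → 55.

hood 81; pocket 29; left front 55.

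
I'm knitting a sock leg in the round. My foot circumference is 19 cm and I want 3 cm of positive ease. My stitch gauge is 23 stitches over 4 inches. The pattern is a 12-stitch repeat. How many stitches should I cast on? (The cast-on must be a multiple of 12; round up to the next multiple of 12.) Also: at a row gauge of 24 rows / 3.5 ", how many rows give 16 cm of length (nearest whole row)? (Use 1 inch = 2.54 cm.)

Finished = 19 + 3 = 22 cm.
22 cm × 1/2.54 = 8.66 inches.
23/4 = 5.75 sts per in; 8.66 × 5.75 = 49.80 sts.
Next multiple of 12 → 60.
16 cm = 6.30 inches; × 6.857 = 43.19 → 43 rows.

Cast on 60 stitches; work 43 rows.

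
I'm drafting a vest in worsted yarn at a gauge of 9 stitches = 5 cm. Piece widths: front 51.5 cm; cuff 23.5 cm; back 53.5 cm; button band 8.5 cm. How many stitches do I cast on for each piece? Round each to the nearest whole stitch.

front 93; cuff 42; back 96; button band 15.

Rate = 9/5 = 1.8 sts per cm.
front: 51.5 × 1.8 = 92.70 → 93.
cuff: 23.5 × 1.8 = 42.30 → 42.
back: 53.5 × 1.8 = 96.30 → 96.
button band: 8.5 × 1.8 = 15.30 → 15.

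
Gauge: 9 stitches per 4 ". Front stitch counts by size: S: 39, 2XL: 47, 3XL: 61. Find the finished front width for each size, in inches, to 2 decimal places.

S 17.33 inches; 2XL 20.89 inches; 3XL 27.11 inches.

9/4 = 2.25 sts per in.
S: 39 / 2.25 = 17.333 → 17.33 in.
2XL: 47 / 2.25 = 20.889 → 20.89 in.
3XL: 61 / 2.25 = 27.111 → 27.11 in.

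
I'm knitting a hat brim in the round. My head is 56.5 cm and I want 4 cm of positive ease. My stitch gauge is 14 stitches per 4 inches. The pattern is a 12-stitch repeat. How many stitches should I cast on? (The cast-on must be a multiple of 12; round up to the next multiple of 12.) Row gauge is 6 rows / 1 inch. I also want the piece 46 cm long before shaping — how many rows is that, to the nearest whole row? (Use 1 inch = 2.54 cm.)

Cast on 84 stitches; work 109 rows.

Finished = 56.5 + 4 = 60.5 cm.
60.5 cm × 1/2.54 = 23.82 inches.
14/4 = 3.5 sts per in; 23.82 × 3.5 = 83.37 sts.
Next multiple of 12 → 84.
46 cm = 18.11 inches; × 6 = 108.66 → 109 rows.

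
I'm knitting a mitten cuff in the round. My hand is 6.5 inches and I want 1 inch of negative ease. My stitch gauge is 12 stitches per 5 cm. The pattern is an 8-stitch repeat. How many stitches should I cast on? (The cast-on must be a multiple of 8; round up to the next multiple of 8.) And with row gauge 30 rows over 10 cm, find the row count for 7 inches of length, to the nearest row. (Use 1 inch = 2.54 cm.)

Cast on 40 stitches; work 53 rows.

Finished = 6.5 − 1 = 5.5 inches.
5.5 inches × 2.54 = 13.97 cm.
12/5 = 2.4 sts per cm; 13.97 × 2.4 = 33.53 sts.
Next multiple of 8 → 40.
7 inches = 17.78 cm; × 3 = 53.34 → 53 rows.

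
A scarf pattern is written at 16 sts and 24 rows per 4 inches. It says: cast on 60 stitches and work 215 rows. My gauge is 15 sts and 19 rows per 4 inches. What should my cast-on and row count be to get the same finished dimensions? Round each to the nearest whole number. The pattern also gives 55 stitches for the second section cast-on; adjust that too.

Cast on 56 stitches; work 170 rows; second section cast-on 52 stitches.

Stitches: 60 × 15/16 = 56.25 → 56.
Rows: 215 × 19/24 = 170.21 → 170.
second section cast-on: 55 × 15/16 = 51.56 → 52.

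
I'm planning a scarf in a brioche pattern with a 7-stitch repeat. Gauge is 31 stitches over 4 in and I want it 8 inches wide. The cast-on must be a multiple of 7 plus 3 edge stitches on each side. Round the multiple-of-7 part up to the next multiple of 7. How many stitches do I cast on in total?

CO 62 sts.

31 / 4 = 7.75 sts per inch.
8 × 7.75 = 62.00 sts.
Less 6 edge sts → 56.00 for the repeat.
Next multiple of 7: 56.
Add back 6 edge sts → 62.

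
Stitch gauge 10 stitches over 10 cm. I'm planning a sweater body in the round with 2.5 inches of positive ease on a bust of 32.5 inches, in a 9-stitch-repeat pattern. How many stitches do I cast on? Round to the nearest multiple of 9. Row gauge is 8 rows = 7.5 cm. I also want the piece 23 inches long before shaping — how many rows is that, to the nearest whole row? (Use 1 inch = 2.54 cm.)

Finished = 32.5 + 2.5 = 35 inches.
35 inches × 2.54 = 88.90 cm.
10/10 = 1 sts per cm; 88.90 × 1 = 88.90 sts.
Nearest multiple of 9 → 90.
23 inches = 58.42 cm; × 1.067 = 62.31 → 62 rows.

Cast on 90 stitches; work 62 rows.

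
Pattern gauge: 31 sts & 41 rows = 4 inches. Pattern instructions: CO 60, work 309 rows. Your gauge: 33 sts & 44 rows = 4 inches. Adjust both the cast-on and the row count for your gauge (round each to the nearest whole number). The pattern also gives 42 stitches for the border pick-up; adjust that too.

Cast on 64 stitches; work 332 rows; border pick-up 45 stitches.

Stitches: 60 × 33/31 = 63.87 → 64.
Rows: 309 × 44/41 = 331.61 → 332.
border pick-up: 42 × 33/31 = 44.71 → 45.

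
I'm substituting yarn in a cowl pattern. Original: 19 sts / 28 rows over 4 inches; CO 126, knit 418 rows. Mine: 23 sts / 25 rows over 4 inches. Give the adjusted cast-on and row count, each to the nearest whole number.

Cast on 153 stitches; work 373 rows.

Stitches: 126 × 23/19 = 152.53 → 153.
Rows: 418 × 25/28 = 373.21 → 373.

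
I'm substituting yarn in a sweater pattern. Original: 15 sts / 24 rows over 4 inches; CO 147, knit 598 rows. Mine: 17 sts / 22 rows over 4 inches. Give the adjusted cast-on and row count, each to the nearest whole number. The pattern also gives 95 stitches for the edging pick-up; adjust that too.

Stitches: 147 × 17/15 = 166.60 → 167.
Rows: 598 × 22/24 = 548.17 → 548.
edging pick-up: 95 × 17/15 = 107.67 → 108.

Cast on 167 stitches; work 548 rows; edging pick-up 108 stitches.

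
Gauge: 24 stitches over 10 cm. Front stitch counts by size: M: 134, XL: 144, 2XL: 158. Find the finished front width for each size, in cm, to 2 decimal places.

M 55.83 cm; XL 60.00 cm; 2XL 65.83 cm.

24/10 = 2.4 sts per cm.
M: 134 / 2.4 = 55.833 → 55.83 cm.
XL: 144 / 2.4 = 60.000 → 60.00 cm.
2XL: 158 / 2.4 = 65.833 → 65.83 cm.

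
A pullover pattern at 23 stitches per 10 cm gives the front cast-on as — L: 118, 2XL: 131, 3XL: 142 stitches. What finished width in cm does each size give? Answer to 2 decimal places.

L 51.30 cm; 2XL 56.96 cm; 3XL 61.74 cm.

23/10 = 2.3 sts per cm.
L: 118 / 2.3 = 51.304 → 51.30 cm.
2XL: 131 / 2.3 = 56.957 → 56.96 cm.
3XL: 142 / 2.3 = 61.739 → 61.74 cm.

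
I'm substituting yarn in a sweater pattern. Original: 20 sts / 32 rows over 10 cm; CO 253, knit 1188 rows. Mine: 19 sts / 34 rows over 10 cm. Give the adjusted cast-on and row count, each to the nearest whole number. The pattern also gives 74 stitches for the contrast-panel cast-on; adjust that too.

Cast on 240 stitches; work 1262 rows; contrast-panel cast-on 70 stitches.

Stitches: 253 × 19/20 = 240.35 → 240.
Rows: 1188 × 34/32 = 1262.25 → 1262.
contrast-panel cast-on: 74 × 19/20 = 70.30 → 70.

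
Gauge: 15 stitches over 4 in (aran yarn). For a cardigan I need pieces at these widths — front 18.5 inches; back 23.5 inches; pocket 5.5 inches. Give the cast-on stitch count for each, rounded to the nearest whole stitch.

front 69; back 88; pocket 21.

Rate = 15/4 = 3.75 sts per in.
front: 18.5 × 3.75 = 69.38 → 69.
back: 23.5 × 3.75 = 88.12 → 88.
pocket: 5.5 × 3.75 = 20.62 → 21.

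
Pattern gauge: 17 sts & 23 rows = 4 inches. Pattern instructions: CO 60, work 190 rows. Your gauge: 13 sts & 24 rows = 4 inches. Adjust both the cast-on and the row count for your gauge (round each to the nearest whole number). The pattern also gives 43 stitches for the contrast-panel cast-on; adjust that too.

Stitches: 60 × 13/17 = 45.88 → 46.
Rows: 190 × 24/23 = 198.26 → 198.
contrast-panel cast-on: 43 × 13/17 = 32.88 → 33.

Cast on 46 stitches; work 198 rows; contrast-panel cast-on 33 stitches.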